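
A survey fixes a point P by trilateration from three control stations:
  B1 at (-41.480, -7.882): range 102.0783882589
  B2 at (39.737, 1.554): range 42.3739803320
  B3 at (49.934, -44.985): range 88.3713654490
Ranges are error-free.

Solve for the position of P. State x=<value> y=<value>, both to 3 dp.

eq1: (x + 41.480)² + (y + 7.882)² = 102.0783882589²
eq2: (x − 39.737)² + (y − 1.554)² = 42.3739803320²
eq3: (x − 49.934)² + (y + 44.985)² = 88.3713654490²
eq1−eq2, eq1−eq3 (x²,y² cancel):
  162.434·x + 18.872·y = 8423.170901
  182.828·x − 74.206·y = 5344.837375
det = 162.434·-74.206 − 18.872·182.828 = -15503.907420
x = (8423.170901·-74.206 − 18.872·5344.837375) / -15503.907420 = 46.821590
y = (162.434·5344.837375 − 8423.170901·182.828) / -15503.907420 = 43.331539

x=46.822 y=43.332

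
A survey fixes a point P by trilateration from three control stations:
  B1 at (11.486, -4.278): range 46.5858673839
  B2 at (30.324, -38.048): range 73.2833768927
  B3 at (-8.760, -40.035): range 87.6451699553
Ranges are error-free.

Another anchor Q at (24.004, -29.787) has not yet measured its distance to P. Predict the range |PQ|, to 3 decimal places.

65.965

eq1: (x − 11.486)² + (y + 4.278)² = 46.5858673839²
eq2: (x − 30.324)² + (y + 38.048)² = 73.2833768927²
eq3: (x + 8.760)² + (y + 40.035)² = 87.6451699553²
eq2−eq1, eq2−eq3 (x²,y² cancel):
  -37.676·x + 67.540·y = 983.244489
  -78.168·x − 3.974·y = -2998.878943
det = -37.676·-3.974 − 67.540·-78.168 = 5429.191144
x = (983.244489·-3.974 − 67.540·-2998.878943) / 5429.191144 = 36.586826
y = (-37.676·-2998.878943 − 983.244489·-78.168) / 5429.191144 = 34.967275
|P − Q| = √((36.586826 − 24.004)² + (34.967275 − -29.787)²) = 65.965473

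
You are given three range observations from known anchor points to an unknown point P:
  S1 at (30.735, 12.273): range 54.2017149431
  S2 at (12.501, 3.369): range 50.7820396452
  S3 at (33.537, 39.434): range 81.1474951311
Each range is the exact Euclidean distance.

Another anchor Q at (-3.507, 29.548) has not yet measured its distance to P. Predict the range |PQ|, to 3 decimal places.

81.422

eq1: (x − 30.735)² + (y − 12.273)² = 54.2017149431²
eq2: (x − 12.501)² + (y − 3.369)² = 50.7820396452²
eq3: (x − 33.537)² + (y − 39.434)² = 81.1474951311²
eq1−eq2, eq1−eq3 (x²,y² cancel):
  -36.468·x − 17.808·y = -568.631240
  5.604·x + 54.322·y = -2062.586092
det = -36.468·54.322 − -17.808·5.604 = -1881.218664
x = (-568.631240·54.322 − -17.808·-2062.586092) / -1881.218664 = 35.944636
y = (-36.468·-2062.586092 − -568.631240·5.604) / -1881.218664 = -41.677770
|P − Q| = √((35.944636 − -3.507)² + (-41.677770 − 29.548)²) = 81.421999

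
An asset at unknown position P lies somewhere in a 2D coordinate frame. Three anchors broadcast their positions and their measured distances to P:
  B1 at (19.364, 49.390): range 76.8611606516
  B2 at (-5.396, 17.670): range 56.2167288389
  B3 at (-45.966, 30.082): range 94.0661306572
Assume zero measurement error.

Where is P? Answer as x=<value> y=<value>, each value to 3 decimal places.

x=28.894 y=-26.878

eq1: (x − 19.364)² + (y − 49.390)² = 76.8611606516²
eq2: (x + 5.396)² + (y − 17.670)² = 56.2167288389²
eq3: (x + 45.966)² + (y − 30.082)² = 94.0661306572²
eq3−eq2, eq3−eq1 (x²,y² cancel):
  81.140·x − 24.824·y = 3011.662171
  130.660·x + 38.616·y = 2737.335636
det = 81.140·38.616 − -24.824·130.660 = 6376.806080
x = (3011.662171·38.616 − -24.824·2737.335636) / 6376.806080 = 28.893770
y = (81.140·2737.335636 − 3011.662171·130.660) / 6376.806080 = -26.878090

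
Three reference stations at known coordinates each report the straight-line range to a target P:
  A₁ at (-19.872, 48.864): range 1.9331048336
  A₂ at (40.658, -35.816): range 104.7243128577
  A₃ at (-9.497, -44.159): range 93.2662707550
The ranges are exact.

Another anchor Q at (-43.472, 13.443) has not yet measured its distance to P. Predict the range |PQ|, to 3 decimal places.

eq1: (x + 19.872)² + (y − 48.864)² = 1.9331048336²
eq2: (x − 40.658)² + (y + 35.816)² = 104.7243128577²
eq3: (x + 9.497)² + (y + 44.159)² = 93.2662707550²
eq1−eq2, eq1−eq3 (x²,y² cancel):
  121.060·x − 169.360·y = -10810.172869
  20.750·x − 186.046·y = -9437.236956
det = 121.060·-186.046 − -169.360·20.750 = -19008.508760
x = (-10810.172869·-186.046 − -169.360·-9437.236956) / -19008.508760 = -21.721797
y = (121.060·-9437.236956 − -10810.172869·20.750) / -19008.508760 = 48.302622
|P − Q| = √((-21.721797 − -43.472)² + (48.302622 − 13.443)²) = 41.088497

41.088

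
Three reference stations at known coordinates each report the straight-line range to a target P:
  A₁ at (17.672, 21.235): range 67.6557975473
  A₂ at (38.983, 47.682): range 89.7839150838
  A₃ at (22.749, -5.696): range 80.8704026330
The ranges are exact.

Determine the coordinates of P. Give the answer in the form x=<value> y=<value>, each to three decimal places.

eq1: (x − 17.672)² + (y − 21.235)² = 67.6557975473²
eq2: (x − 38.983)² + (y − 47.682)² = 89.7839150838²
eq3: (x − 22.749)² + (y + 5.696)² = 80.8704026330²
eq2−eq1, eq2−eq3 (x²,y² cancel):
  -42.622·x − 52.894·y = 453.821862
  -32.468·x − 106.756·y = -1722.156610
det = -42.622·-106.756 − -52.894·-32.468 = 2832.791840
x = (453.821862·-106.756 − -52.894·-1722.156610) / 2832.791840 = -49.258811
y = (-42.622·-1722.156610 − 453.821862·-32.468) / 2832.791840 = 31.112928

x=-49.259 y=31.113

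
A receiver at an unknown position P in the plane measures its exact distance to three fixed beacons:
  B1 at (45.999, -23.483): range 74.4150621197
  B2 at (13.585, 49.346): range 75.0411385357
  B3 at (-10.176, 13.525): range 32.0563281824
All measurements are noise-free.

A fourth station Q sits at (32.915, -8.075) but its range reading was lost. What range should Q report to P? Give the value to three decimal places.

60.857

eq1: (x − 45.999)² + (y + 23.483)² = 74.4150621197²
eq2: (x − 13.585)² + (y − 49.346)² = 75.0411385357²
eq3: (x + 10.176)² + (y − 13.525)² = 32.0563281824²
eq2−eq1, eq2−eq3 (x²,y² cancel):
  64.828·x − 145.658·y = 141.350351
  -47.522·x − 71.642·y = 2270.460956
det = 64.828·-71.642 − -145.658·-47.522 = -11566.367052
x = (141.350351·-71.642 − -145.658·2270.460956) / -11566.367052 = -27.716929
y = (64.828·2270.460956 − 141.350351·-47.522) / -11566.367052 = -13.306399
|P − Q| = √((-27.716929 − 32.915)² + (-13.306399 − -8.075)²) = 60.857197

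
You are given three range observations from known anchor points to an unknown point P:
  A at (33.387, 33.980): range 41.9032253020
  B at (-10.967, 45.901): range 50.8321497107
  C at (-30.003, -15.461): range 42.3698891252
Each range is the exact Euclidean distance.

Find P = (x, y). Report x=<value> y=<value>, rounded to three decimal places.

eq1: (x − 33.387)² + (y − 33.980)² = 41.9032253020²
eq2: (x + 10.967)² + (y − 45.901)² = 50.8321497107²
eq3: (x + 30.003)² + (y + 15.461)² = 42.3698891252²
eq2−eq3, eq2−eq1 (x²,y² cancel):
  -38.072·x − 122.724·y = -299.254420
  88.708·x − 23.842·y = 870.182433
det = -38.072·-23.842 − -122.724·88.708 = 11794.313216
x = (-299.254420·-23.842 − -122.724·870.182433) / 11794.313216 = 9.659494
y = (-38.072·870.182433 − -299.254420·88.708) / 11794.313216 = -0.558178

x=9.659 y=-0.558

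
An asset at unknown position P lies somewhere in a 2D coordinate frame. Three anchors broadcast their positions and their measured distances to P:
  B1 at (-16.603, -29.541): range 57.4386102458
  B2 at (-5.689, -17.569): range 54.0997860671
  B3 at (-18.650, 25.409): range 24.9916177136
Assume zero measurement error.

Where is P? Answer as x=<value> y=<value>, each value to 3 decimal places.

eq1: (x + 16.603)² + (y + 29.541)² = 57.4386102458²
eq2: (x + 5.689)² + (y + 17.569)² = 54.0997860671²
eq3: (x + 18.650)² + (y − 25.409)² = 24.9916177136²
eq3−eq1, eq3−eq2 (x²,y² cancel):
  4.094·x − 109.900·y = -2519.722482
  25.922·x − 85.956·y = -2954.611196
det = 4.094·-85.956 − -109.900·25.922 = 2496.923936
x = (-2519.722482·-85.956 − -109.900·-2954.611196) / 2496.923936 = -43.303884
y = (4.094·-2954.611196 − -2519.722482·25.922) / 2496.923936 = 21.314253

x=-43.304 y=21.314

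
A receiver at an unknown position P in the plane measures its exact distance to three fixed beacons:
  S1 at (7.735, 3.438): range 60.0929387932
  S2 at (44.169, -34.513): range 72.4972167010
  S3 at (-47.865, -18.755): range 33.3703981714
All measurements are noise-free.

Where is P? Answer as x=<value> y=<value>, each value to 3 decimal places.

x=-27.534 y=-45.217

eq1: (x − 7.735)² + (y − 3.438)² = 60.0929387932²
eq2: (x − 44.169)² + (y + 34.513)² = 72.4972167010²
eq3: (x + 47.865)² + (y + 18.755)² = 33.3703981714²
eq1−eq2, eq1−eq3 (x²,y² cancel):
  72.868·x − 75.902·y = 1425.712524
  -111.200·x − 44.386·y = 5068.736000
det = 72.868·-44.386 − -75.902·-111.200 = -11674.621448
x = (1425.712524·-44.386 − -75.902·5068.736000) / -11674.621448 = -27.533700
y = (72.868·5068.736000 − 1425.712524·-111.200) / -11674.621448 = -45.216703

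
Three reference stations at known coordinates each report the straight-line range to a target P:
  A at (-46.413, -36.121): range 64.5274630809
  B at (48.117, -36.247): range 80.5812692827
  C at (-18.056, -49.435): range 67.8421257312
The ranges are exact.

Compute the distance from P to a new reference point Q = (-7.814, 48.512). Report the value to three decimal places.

eq1: (x + 46.413)² + (y + 36.121)² = 64.5274630809²
eq2: (x − 48.117)² + (y + 36.247)² = 80.5812692827²
eq3: (x + 18.056)² + (y + 49.435)² = 67.8421257312²
eq1−eq2, eq1−eq3 (x²,y² cancel):
  189.060·x − 0.252·y = -2159.349980
  56.714·x − 26.628·y = -1127.815381
det = 189.060·-26.628 − -0.252·56.714 = -5019.997752
x = (-2159.349980·-26.628 − -0.252·-1127.815381) / -5019.997752 = -11.397408
y = (189.060·-1127.815381 − -2159.349980·56.714) / -5019.997752 = 18.079570
|P − Q| = √((-11.397408 − -7.814)² + (18.079570 − 48.512)²) = 30.642676

30.643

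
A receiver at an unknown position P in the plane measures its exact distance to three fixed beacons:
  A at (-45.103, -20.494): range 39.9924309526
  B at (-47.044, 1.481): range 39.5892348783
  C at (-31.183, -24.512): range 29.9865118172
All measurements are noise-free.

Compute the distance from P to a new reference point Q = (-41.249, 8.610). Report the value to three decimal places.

36.032

eq1: (x + 45.103)² + (y + 20.494)² = 39.9924309526²
eq2: (x + 47.044)² + (y − 1.481)² = 39.5892348783²
eq3: (x + 31.183)² + (y + 24.512)² = 29.9865118172²
eq2−eq3, eq2−eq1 (x²,y² cancel):
  31.722·x − 51.986·y = 26.002963
  3.882·x − 43.950·y = 206.866333
det = 31.722·-43.950 − -51.986·3.882 = -1192.372248
x = (26.002963·-43.950 − -51.986·206.866333) / -1192.372248 = -8.060673
y = (31.722·206.866333 − 26.002963·3.882) / -1192.372248 = -5.418837
|P − Q| = √((-8.060673 − -41.249)² + (-5.418837 − 8.610)²) = 36.031560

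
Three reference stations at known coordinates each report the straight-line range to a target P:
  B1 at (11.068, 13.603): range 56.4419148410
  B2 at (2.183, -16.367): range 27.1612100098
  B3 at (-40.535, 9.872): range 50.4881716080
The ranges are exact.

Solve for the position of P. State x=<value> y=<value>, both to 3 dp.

eq1: (x − 11.068)² + (y − 13.603)² = 56.4419148410²
eq2: (x − 2.183)² + (y + 16.367)² = 27.1612100098²
eq3: (x + 40.535)² + (y − 9.872)² = 50.4881716080²
eq2−eq3, eq2−eq1 (x²,y² cancel):
  -85.436·x + 52.478·y = -343.425712
  17.770·x + 59.940·y = -2413.060367
det = -85.436·59.940 − 52.478·17.770 = -6053.567900
x = (-343.425712·59.940 − 52.478·-2413.060367) / -6053.567900 = -17.518205
y = (-85.436·-2413.060367 − -343.425712·17.770) / -6053.567900 = -35.064429

x=-17.518 y=-35.064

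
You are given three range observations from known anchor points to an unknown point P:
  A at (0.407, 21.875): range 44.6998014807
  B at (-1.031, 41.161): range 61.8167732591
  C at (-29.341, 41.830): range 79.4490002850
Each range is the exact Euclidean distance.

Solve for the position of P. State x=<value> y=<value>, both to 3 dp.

x=27.502 y=-13.677

eq1: (x − 0.407)² + (y − 21.875)² = 44.6998014807²
eq2: (x + 1.031)² + (y − 41.161)² = 61.8167732591²
eq3: (x + 29.341)² + (y − 41.830)² = 79.4490002850²
eq2−eq3, eq2−eq1 (x²,y² cancel):
  -56.620·x + 1.338·y = -1575.477891
  2.876·x − 38.572·y = 606.631596
det = -56.620·-38.572 − 1.338·2.876 = 2180.098552
x = (-1575.477891·-38.572 − 1.338·606.631596) / 2180.098552 = 27.502271
y = (-56.620·606.631596 − -1575.477891·2.876) / 2180.098552 = -13.676632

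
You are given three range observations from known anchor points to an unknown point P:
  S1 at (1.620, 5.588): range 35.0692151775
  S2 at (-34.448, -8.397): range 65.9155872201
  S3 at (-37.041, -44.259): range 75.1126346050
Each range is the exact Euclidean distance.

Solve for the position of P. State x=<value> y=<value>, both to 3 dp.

x=31.300 y=-13.092

eq1: (x − 1.620)² + (y − 5.588)² = 35.0692151775²
eq2: (x + 34.448)² + (y + 8.397)² = 65.9155872201²
eq3: (x + 37.041)² + (y + 44.259)² = 75.1126346050²
eq1−eq3, eq1−eq2 (x²,y² cancel):
  -77.322·x − 99.694·y = -1115.013406
  -72.136·x − 27.970·y = -1891.690616
det = -77.322·-27.970 − -99.694·-72.136 = -5028.830044
x = (-1115.013406·-27.970 − -99.694·-1891.690616) / -5028.830044 = 31.300179
y = (-77.322·-1891.690616 − -1115.013406·-72.136) / -5028.830044 = -13.091851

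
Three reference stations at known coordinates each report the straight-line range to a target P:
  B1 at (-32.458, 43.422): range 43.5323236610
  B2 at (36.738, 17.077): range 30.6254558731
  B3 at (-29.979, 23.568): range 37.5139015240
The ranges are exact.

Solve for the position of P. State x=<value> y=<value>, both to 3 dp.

eq1: (x + 32.458)² + (y − 43.422)² = 43.5323236610²
eq2: (x − 36.738)² + (y − 17.077)² = 30.6254558731²
eq3: (x + 29.979)² + (y − 23.568)² = 37.5139015240²
eq2−eq3, eq2−eq1 (x²,y² cancel):
  -133.434·x + 12.982·y = -656.487768
  -138.392·x + 52.690·y = 340.542619
det = -133.434·52.690 − 12.982·-138.392 = -5234.032516
x = (-656.487768·52.690 − 12.982·340.542619) / -5234.032516 = 7.453386
y = (-133.434·340.542619 − -656.487768·-138.392) / -5234.032516 = 26.039697

x=7.453 y=26.040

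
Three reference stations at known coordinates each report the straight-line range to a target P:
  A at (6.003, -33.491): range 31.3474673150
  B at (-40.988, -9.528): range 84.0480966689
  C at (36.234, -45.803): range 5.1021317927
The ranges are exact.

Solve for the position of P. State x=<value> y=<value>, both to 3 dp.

eq1: (x − 6.003)² + (y + 33.491)² = 31.3474673150²
eq2: (x + 40.988)² + (y + 9.528)² = 84.0480966689²
eq3: (x − 36.234)² + (y + 45.803)² = 5.1021317927²
eq3−eq2, eq3−eq1 (x²,y² cancel):
  -154.444·x + 72.550·y = -8678.069442
  -60.462·x + 24.624·y = -3209.766433
det = -154.444·24.624 − 72.550·-60.462 = 583.489044
x = (-8678.069442·24.624 − 72.550·-3209.766433) / 583.489044 = 32.870836
y = (-154.444·-3209.766433 − -8678.069442·-60.462) / 583.489044 = -49.639780

x=32.871 y=-49.640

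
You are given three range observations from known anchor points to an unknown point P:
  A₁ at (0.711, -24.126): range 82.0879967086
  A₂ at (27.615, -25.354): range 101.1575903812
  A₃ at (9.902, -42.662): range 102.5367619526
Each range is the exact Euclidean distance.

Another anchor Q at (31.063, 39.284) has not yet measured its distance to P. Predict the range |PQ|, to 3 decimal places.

78.841

eq1: (x − 0.711)² + (y + 24.126)² = 82.0879967086²
eq2: (x − 27.615)² + (y + 25.354)² = 101.1575903812²
eq3: (x − 9.902)² + (y + 42.662)² = 102.5367619526²
eq3−eq2, eq3−eq1 (x²,y² cancel):
  35.426·x + 34.616·y = -231.752847
  -18.382·x + 37.072·y = 2439.821897
det = 35.426·37.072 − 34.616·-18.382 = 1949.623984
x = (-231.752847·37.072 − 34.616·2439.821897) / 1949.623984 = -47.726340
y = (35.426·2439.821897 − -231.752847·-18.382) / 1949.623984 = 42.148153
|P − Q| = √((-47.726340 − 31.063)² + (42.148153 − 39.284)²) = 78.841381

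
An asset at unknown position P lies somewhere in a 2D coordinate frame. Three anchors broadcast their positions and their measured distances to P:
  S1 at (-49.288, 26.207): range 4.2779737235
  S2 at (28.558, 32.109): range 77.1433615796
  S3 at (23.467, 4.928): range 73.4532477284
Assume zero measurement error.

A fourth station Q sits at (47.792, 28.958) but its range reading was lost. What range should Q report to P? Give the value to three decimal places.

95.973

eq1: (x + 49.288)² + (y − 26.207)² = 4.2779737235²
eq2: (x − 28.558)² + (y − 32.109)² = 77.1433615796²
eq3: (x − 23.467)² + (y − 4.928)² = 73.4532477284²
eq2−eq3, eq2−eq1 (x²,y² cancel):
  -10.182·x − 54.362·y = -715.843338
  -155.692·x − 11.804·y = 7202.363725
det = -10.182·-11.804 − -54.362·-155.692 = -8343.540176
x = (-715.843338·-11.804 − -54.362·7202.363725) / -8343.540176 = -47.939448
y = (-10.182·7202.363725 − -715.843338·-155.692) / -8343.540176 = 22.147140
|P − Q| = √((-47.939448 − 47.792)² + (22.147140 − 28.958)²) = 95.973423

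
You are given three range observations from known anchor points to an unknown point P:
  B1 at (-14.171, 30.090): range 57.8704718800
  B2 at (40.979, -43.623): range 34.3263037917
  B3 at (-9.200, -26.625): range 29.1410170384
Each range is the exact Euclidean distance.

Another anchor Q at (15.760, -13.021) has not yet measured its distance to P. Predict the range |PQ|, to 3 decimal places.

5.399

eq1: (x + 14.171)² + (y − 30.090)² = 57.8704718800²
eq2: (x − 40.979)² + (y + 43.623)² = 34.3263037917²
eq3: (x + 9.200)² + (y + 26.625)² = 29.1410170384²
eq1−eq3, eq1−eq2 (x²,y² cancel):
  9.942·x − 113.430·y = 2187.097926
  110.300·x − 147.426·y = 4646.715613
det = 9.942·-147.426 − -113.430·110.300 = 11045.619708
x = (2187.097926·-147.426 − -113.430·4646.715613) / 11045.619708 = 18.526969
y = (9.942·4646.715613 − 2187.097926·110.300) / 11045.619708 = -17.657611
|P − Q| = √((18.526969 − 15.760)² + (-17.657611 − -13.021)²) = 5.399470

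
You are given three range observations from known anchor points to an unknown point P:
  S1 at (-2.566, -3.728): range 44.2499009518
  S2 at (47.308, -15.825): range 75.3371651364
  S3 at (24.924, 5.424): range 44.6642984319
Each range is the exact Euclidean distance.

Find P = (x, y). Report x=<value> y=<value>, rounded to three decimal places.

x=-2.699 y=40.522

eq1: (x + 2.566)² + (y + 3.728)² = 44.2499009518²
eq2: (x − 47.308)² + (y + 15.825)² = 75.3371651364²
eq3: (x − 24.924)² + (y − 5.424)² = 44.6642984319²
eq3−eq2, eq3−eq1 (x²,y² cancel):
  44.768·x − 42.498·y = -1842.936959
  -54.980·x − 18.304·y = -593.297392
det = 44.768·-18.304 − -42.498·-54.980 = -3155.973512
x = (-1842.936959·-18.304 − -42.498·-593.297392) / -3155.973512 = -2.699378
y = (44.768·-593.297392 − -1842.936959·-54.980) / -3155.973512 = 40.521700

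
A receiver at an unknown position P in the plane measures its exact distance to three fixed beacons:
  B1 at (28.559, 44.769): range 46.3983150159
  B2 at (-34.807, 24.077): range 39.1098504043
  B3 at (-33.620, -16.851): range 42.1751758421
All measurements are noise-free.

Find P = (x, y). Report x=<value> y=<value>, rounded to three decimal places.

eq1: (x − 28.559)² + (y − 44.769)² = 46.3983150159²
eq2: (x + 34.807)² + (y − 24.077)² = 39.1098504043²
eq3: (x + 33.620)² + (y + 16.851)² = 42.1751758421²
eq3−eq1, eq3−eq2 (x²,y² cancel):
  124.358·x + 123.240·y = 1031.561062
  -2.374·x + 81.856·y = 626.133636
det = 124.358·81.856 − 123.240·-2.374 = 10472.020208
x = (1031.561062·81.856 − 123.240·626.133636) / 10472.020208 = 0.694685
y = (124.358·626.133636 − 1031.561062·-2.374) / 10472.020208 = 7.669356

x=0.695 y=7.669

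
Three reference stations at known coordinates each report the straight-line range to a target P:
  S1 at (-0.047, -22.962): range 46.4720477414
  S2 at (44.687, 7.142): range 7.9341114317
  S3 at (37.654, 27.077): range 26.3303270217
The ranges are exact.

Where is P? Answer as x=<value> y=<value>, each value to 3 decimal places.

eq1: (x + 0.047)² + (y + 22.962)² = 46.4720477414²
eq2: (x − 44.687)² + (y − 7.142)² = 7.9341114317²
eq3: (x − 37.654)² + (y − 27.077)² = 26.3303270217²
eq2−eq3, eq2−eq1 (x²,y² cancel):
  -14.066·x + 39.870·y = -527.284485
  -89.468·x − 60.208·y = -3617.381577
det = -14.066·-60.208 − 39.870·-89.468 = 4413.974888
x = (-527.284485·-60.208 − 39.870·-3617.381577) / 4413.974888 = 39.866957
y = (-14.066·-3617.381577 − -527.284485·-89.468) / 4413.974888 = 0.839833

x=39.867 y=0.840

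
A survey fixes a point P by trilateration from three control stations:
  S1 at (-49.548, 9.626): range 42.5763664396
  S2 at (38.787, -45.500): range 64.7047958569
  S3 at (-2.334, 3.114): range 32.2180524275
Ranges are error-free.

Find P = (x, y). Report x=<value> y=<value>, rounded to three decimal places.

x=-21.733 y=-22.609

eq1: (x + 49.548)² + (y − 9.626)² = 42.5763664396²
eq2: (x − 38.787)² + (y + 45.500)² = 64.7047958569²
eq3: (x + 2.334)² + (y − 3.114)² = 32.2180524275²
eq1−eq2, eq1−eq3 (x²,y² cancel):
  176.670·x − 110.252·y = -1346.946439
  94.428·x − 13.024·y = -1757.775551
det = 176.670·-13.024 − -110.252·94.428 = 8109.925776
x = (-1346.946439·-13.024 − -110.252·-1757.775551) / 8109.925776 = -21.733323
y = (176.670·-1757.775551 − -1346.946439·94.428) / 8109.925776 = -22.608931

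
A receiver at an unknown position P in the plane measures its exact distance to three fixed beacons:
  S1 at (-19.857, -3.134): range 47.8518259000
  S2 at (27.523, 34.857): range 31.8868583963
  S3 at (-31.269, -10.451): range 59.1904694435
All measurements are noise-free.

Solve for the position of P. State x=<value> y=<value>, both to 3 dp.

eq1: (x + 19.857)² + (y + 3.134)² = 47.8518259000²
eq2: (x − 27.523)² + (y − 34.857)² = 31.8868583963²
eq3: (x + 31.269)² + (y + 10.451)² = 59.1904694435²
eq1−eq2, eq1−eq3 (x²,y² cancel):
  94.760·x + 75.982·y = 2841.429077
  -22.824·x − 14.634·y = -530.863074
det = 94.760·-14.634 − 75.982·-22.824 = 347.495328
x = (2841.429077·-14.634 − 75.982·-530.863074) / 347.495328 = -3.584034
y = (94.760·-530.863074 − 2841.429077·-22.824) / 347.495328 = 41.865865

x=-3.584 y=41.866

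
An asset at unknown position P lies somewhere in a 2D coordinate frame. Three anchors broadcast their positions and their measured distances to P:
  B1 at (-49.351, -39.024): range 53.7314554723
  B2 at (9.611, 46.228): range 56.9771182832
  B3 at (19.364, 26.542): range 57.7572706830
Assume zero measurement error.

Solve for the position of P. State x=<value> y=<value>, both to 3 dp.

eq1: (x + 49.351)² + (y + 39.024)² = 53.7314554723²
eq2: (x − 9.611)² + (y − 46.228)² = 56.9771182832²
eq3: (x − 19.364)² + (y − 26.542)² = 57.7572706830²
eq3−eq2, eq3−eq1 (x²,y² cancel):
  -19.506·x + 39.372·y = 1239.467354
  -137.430·x − 131.132·y = 3327.784527
det = -19.506·-131.132 − 39.372·-137.430 = 7968.754752
x = (1239.467354·-131.132 − 39.372·3327.784527) / 7968.754752 = -36.838298
y = (-19.506·3327.784527 − 1239.467354·-137.430) / 7968.754752 = 13.230202

x=-36.838 y=13.230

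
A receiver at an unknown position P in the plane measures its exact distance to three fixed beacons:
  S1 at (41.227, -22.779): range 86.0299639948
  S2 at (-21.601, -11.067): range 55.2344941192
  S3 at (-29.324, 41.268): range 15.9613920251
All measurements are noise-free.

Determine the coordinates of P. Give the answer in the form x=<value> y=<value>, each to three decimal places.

x=-13.530 y=43.575

eq1: (x − 41.227)² + (y + 22.779)² = 86.0299639948²
eq2: (x + 21.601)² + (y + 11.067)² = 55.2344941192²
eq3: (x + 29.324)² + (y − 41.268)² = 15.9613920251²
eq3−eq2, eq3−eq1 (x²,y² cancel):
  15.446·x − 104.670·y = -4769.946415
  141.102·x − 128.094·y = -7490.785100
det = 15.446·-128.094 − -104.670·141.102 = 12790.606416
x = (-4769.946415·-128.094 − -104.670·-7490.785100) / 12790.606416 = -13.530161
y = (15.446·-7490.785100 − -4769.946415·141.102) / 12790.606416 = 43.574659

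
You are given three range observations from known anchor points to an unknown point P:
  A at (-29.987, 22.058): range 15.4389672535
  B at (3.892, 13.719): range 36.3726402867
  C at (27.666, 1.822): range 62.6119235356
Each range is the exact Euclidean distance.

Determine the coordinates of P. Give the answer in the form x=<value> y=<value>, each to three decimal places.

eq1: (x + 29.987)² + (y − 22.058)² = 15.4389672535²
eq2: (x − 3.892)² + (y − 13.719)² = 36.3726402867²
eq3: (x − 27.666)² + (y − 1.822)² = 62.6119235356²
eq2−eq1, eq2−eq3 (x²,y² cancel):
  -67.758·x + 16.678·y = 2267.024160
  47.548·x − 23.794·y = -2031.915392
det = -67.758·-23.794 − 16.678·47.548 = 819.228308
x = (2267.024160·-23.794 − 16.678·-2031.915392) / 819.228308 = -24.478265
y = (-67.758·-2031.915392 − 2267.024160·47.548) / 819.228308 = 36.480744

x=-24.478 y=36.481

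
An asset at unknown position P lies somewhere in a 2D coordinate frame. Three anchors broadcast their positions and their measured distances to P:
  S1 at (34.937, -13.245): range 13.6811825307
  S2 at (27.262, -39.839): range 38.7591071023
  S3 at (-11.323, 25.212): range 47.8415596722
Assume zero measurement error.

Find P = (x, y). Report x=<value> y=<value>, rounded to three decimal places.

x=28.630 y=-1.104

eq1: (x − 34.937)² + (y + 13.245)² = 13.6811825307²
eq2: (x − 27.262)² + (y + 39.839)² = 38.7591071023²
eq3: (x + 11.323)² + (y − 25.212)² = 47.8415596722²
eq2−eq3, eq2−eq1 (x²,y² cancel):
  -77.170·x + 130.102·y = -2353.053741
  15.350·x + 53.188·y = 380.755057
det = -77.170·53.188 − 130.102·15.350 = -6101.583660
x = (-2353.053741·53.188 − 130.102·380.755057) / -6101.583660 = 28.630471
y = (-77.170·380.755057 − -2353.053741·15.350) / -6101.583660 = -1.104059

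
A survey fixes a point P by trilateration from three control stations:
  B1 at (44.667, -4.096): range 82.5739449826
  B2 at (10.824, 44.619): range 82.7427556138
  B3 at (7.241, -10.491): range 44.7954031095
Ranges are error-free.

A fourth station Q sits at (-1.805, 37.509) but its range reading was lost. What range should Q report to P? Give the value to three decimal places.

eq1: (x − 44.667)² + (y + 4.096)² = 82.5739449826²
eq2: (x − 10.824)² + (y − 44.619)² = 82.7427556138²
eq3: (x − 7.241)² + (y + 10.491)² = 44.7954031095²
eq3−eq1, eq3−eq2 (x²,y² cancel):
  74.852·x + 12.790·y = -2962.403307
  7.166·x + 110.220·y = -2894.214492
det = 74.852·110.220 − 12.790·7.166 = 8158.534300
x = (-2962.403307·110.220 − 12.790·-2894.214492) / 8158.534300 = -35.484203
y = (74.852·-2894.214492 − -2962.403307·7.166) / 8158.534300 = -23.951503
|P − Q| = √((-35.484203 − -1.805)² + (-23.951503 − 37.509)²) = 70.083395

70.083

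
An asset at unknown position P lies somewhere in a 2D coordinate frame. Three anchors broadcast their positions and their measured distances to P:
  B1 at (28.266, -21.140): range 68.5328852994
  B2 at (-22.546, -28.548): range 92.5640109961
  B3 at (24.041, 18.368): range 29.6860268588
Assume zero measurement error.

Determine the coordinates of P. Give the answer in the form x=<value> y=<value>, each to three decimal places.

eq1: (x − 28.266)² + (y + 21.140)² = 68.5328852994²
eq2: (x + 22.546)² + (y + 28.548)² = 92.5640109961²
eq3: (x − 24.041)² + (y − 18.368)² = 29.6860268588²
eq2−eq3, eq2−eq1 (x²,y² cancel):
  93.174·x + 93.832·y = 7278.878626
  101.624·x + 14.816·y = 3793.895700
det = 93.174·14.816 − 93.832·101.624 = -8155.117184
x = (7278.878626·14.816 − 93.832·3793.895700) / -8155.117184 = 30.428129
y = (93.174·3793.895700 − 7278.878626·101.624) / -8155.117184 = 47.358771

x=30.428 y=47.359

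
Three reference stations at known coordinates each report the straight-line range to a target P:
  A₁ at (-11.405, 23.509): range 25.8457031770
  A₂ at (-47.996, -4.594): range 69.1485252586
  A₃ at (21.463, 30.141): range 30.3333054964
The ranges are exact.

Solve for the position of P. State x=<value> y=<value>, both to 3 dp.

x=-3.074 y=47.975

eq1: (x + 11.405)² + (y − 23.509)² = 25.8457031770²
eq2: (x + 47.996)² + (y + 4.594)² = 69.1485252586²
eq3: (x − 21.463)² + (y − 30.141)² = 30.3333054964²
eq2−eq1, eq2−eq3 (x²,y² cancel):
  73.182·x + 56.206·y = 2471.544427
  138.918·x + 69.470·y = 2905.828521
det = 73.182·69.470 − 56.206·138.918 = -2724.071568
x = (2471.544427·69.470 − 56.206·2905.828521) / -2724.071568 = -3.073779
y = (73.182·2905.828521 − 2471.544427·138.918) / -2724.071568 = 47.975122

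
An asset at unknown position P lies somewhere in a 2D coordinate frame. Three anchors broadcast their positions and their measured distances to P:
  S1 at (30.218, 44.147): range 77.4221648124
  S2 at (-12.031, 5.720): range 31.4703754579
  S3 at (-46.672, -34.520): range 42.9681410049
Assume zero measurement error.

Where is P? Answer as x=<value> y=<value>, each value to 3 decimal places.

x=-4.793 y=-24.907

eq1: (x − 30.218)² + (y − 44.147)² = 77.4221648124²
eq2: (x + 12.031)² + (y − 5.720)² = 31.4703754579²
eq3: (x + 46.672)² + (y + 34.520)² = 42.9681410049²
eq1−eq2, eq1−eq3 (x²,y² cancel):
  -84.498·x − 76.854·y = 2319.185301
  -153.780·x − 157.334·y = 4655.751314
det = -84.498·-157.334 − -76.854·-153.780 = 1475.800212
x = (2319.185301·-157.334 − -76.854·4655.751314) / 1475.800212 = -4.793053
y = (-84.498·4655.751314 − 2319.185301·-153.780) / 1475.800212 = -24.906731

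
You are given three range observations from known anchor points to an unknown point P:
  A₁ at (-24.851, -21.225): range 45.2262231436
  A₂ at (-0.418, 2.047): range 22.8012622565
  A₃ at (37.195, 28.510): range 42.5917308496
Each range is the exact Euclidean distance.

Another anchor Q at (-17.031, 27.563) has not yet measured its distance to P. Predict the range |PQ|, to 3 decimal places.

eq1: (x + 24.851)² + (y + 21.225)² = 45.2262231436²
eq2: (x + 0.418)² + (y − 2.047)² = 22.8012622565²
eq3: (x − 37.195)² + (y − 28.510)² = 42.5917308496²
eq3−eq2, eq3−eq1 (x²,y² cancel):
  -75.226·x − 52.926·y = -897.765216
  -124.092·x − 99.470·y = -1359.571022
det = -75.226·-99.470 − -52.926·-124.092 = 915.037028
x = (-897.765216·-99.470 − -52.926·-1359.571022) / 915.037028 = 18.954479
y = (-75.226·-1359.571022 − -897.765216·-124.092) / 915.037028 = -9.978166
|P − Q| = √((18.954479 − -17.031)² + (-9.978166 − 27.563)²) = 52.002825

52.003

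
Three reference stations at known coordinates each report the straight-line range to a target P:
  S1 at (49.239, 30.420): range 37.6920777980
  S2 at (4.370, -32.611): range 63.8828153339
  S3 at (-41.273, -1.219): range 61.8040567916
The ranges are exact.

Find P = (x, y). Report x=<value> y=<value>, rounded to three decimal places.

x=11.550 y=30.867

eq1: (x − 49.239)² + (y − 30.420)² = 37.6920777980²
eq2: (x − 4.370)² + (y + 32.611)² = 63.8828153339²
eq3: (x + 41.273)² + (y + 1.219)² = 61.8040567916²
eq1−eq3, eq1−eq2 (x²,y² cancel):
  -181.024·x − 63.278·y = -4043.957738
  -89.738·x − 126.062·y = -4927.602666
det = -181.024·-126.062 − -63.278·-89.738 = 17141.806324
x = (-4043.957738·-126.062 − -63.278·-4927.602666) / 17141.806324 = 11.549574
y = (-181.024·-4927.602666 − -4043.957738·-89.738) / 17141.806324 = 30.867089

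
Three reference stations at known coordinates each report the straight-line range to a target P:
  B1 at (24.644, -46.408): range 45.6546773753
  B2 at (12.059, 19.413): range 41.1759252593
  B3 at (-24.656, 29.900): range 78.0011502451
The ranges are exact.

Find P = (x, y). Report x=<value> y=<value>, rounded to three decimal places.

x=44.863 y=-5.474

eq1: (x − 24.644)² + (y + 46.408)² = 45.6546773753²
eq2: (x − 12.059)² + (y − 19.413)² = 41.1759252593²
eq3: (x + 24.656)² + (y − 29.900)² = 78.0011502451²
eq1−eq3, eq1−eq2 (x²,y² cancel):
  -98.600·x + 152.616·y = -5258.930737
  -25.170·x + 131.642·y = -1849.852405
det = -98.600·131.642 − 152.616·-25.170 = -9138.556480
x = (-5258.930737·131.642 − 152.616·-1849.852405) / -9138.556480 = 44.862565
y = (-98.600·-1849.852405 − -5258.930737·-25.170) / -9138.556480 = -5.474405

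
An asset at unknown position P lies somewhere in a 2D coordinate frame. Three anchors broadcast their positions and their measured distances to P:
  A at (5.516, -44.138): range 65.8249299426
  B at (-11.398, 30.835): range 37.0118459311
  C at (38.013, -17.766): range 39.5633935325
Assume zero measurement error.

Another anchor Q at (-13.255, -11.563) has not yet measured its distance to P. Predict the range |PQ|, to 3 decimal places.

48.043

eq1: (x − 5.516)² + (y + 44.138)² = 65.8249299426²
eq2: (x + 11.398)² + (y − 30.835)² = 37.0118459311²
eq3: (x − 38.013)² + (y + 17.766)² = 39.5633935325²
eq2−eq3, eq2−eq1 (x²,y² cancel):
  98.822·x − 97.202·y = 484.521927
  33.828·x − 149.946·y = -2065.166992
det = 98.822·-149.946 − -97.202·33.828 = -11529.814356
x = (484.521927·-149.946 − -97.202·-2065.166992) / -11529.814356 = 23.711612
y = (98.822·-2065.166992 − 484.521927·33.828) / -11529.814356 = 19.122107
|P − Q| = √((23.711612 − -13.255)² + (19.122107 − -11.563)²) = 48.042754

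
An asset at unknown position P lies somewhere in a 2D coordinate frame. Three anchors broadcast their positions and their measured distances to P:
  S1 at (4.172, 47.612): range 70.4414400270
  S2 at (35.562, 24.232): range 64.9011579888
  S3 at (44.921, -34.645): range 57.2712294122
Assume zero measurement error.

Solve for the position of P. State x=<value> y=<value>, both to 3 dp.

eq1: (x − 4.172)² + (y − 47.612)² = 70.4414400270²
eq2: (x − 35.562)² + (y − 24.232)² = 64.9011579888²
eq3: (x − 44.921)² + (y + 34.645)² = 57.2712294122²
eq1−eq2, eq1−eq3 (x²,y² cancel):
  62.780·x − 46.760·y = 317.373705
  81.498·x − 164.514·y = 2615.866893
det = 62.780·-164.514 − -46.760·81.498 = -6517.342440
x = (317.373705·-164.514 − -46.760·2615.866893) / -6517.342440 = -10.756765
y = (62.780·2615.866893 − 317.373705·81.498) / -6517.342440 = -21.229328

x=-10.757 y=-21.229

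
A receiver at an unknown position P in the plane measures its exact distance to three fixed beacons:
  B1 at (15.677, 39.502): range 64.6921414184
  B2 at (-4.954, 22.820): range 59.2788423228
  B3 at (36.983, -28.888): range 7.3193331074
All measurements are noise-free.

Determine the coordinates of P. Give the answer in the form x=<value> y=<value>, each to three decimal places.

eq1: (x − 15.677)² + (y − 39.502)² = 64.6921414184²
eq2: (x + 4.954)² + (y − 22.820)² = 59.2788423228²
eq3: (x − 36.983)² + (y + 28.888)² = 7.3193331074²
eq3−eq1, eq3−eq2 (x²,y² cancel):
  -42.612·x + 136.780·y = -4527.583024
  -83.874·x + 103.416·y = -5117.372827
det = -42.612·103.416 − 136.780·-83.874 = 7065.523128
x = (-4527.583024·103.416 − 136.780·-5117.372827) / 7065.523128 = 32.797250
y = (-42.612·-5117.372827 − -4527.583024·-83.874) / 7065.523128 = -22.883657

x=32.797 y=-22.884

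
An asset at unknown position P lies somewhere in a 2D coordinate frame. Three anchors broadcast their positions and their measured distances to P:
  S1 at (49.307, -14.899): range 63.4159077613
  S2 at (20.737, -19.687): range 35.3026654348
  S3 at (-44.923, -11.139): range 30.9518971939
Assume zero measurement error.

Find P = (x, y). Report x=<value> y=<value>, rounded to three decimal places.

x=-14.102 y=-13.986

eq1: (x − 49.307)² + (y + 14.899)² = 63.4159077613²
eq2: (x − 20.737)² + (y + 19.687)² = 35.3026654348²
eq3: (x + 44.923)² + (y + 11.139)² = 30.9518971939²
eq2−eq3, eq2−eq1 (x²,y² cancel):
  -131.320·x + 17.096·y = 1612.810359
  57.140·x + 9.576·y = -939.739858
det = -131.320·9.576 − 17.096·57.140 = -2234.385760
x = (1612.810359·9.576 − 17.096·-939.739858) / -2234.385760 = -14.102339
y = (-131.320·-939.739858 − 1612.810359·57.140) / -2234.385760 = -13.986239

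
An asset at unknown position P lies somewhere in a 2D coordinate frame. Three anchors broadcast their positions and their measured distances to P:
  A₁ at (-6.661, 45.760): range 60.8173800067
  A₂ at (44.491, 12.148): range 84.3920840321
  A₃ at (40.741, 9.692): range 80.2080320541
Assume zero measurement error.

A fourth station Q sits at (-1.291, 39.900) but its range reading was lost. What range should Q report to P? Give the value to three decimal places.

59.030

eq1: (x + 6.661)² + (y − 45.760)² = 60.8173800067²
eq2: (x − 44.491)² + (y − 12.148)² = 84.3920840321²
eq3: (x − 40.741)² + (y − 9.692)² = 80.2080320541²
eq3−eq2, eq3−eq1 (x²,y² cancel):
  7.500·x + 4.912·y = -315.436401
  -94.804·x + 72.136·y = 3119.157271
det = 7.500·72.136 − 4.912·-94.804 = 1006.697248
x = (-315.436401·72.136 − 4.912·3119.157271) / 1006.697248 = -37.822315
y = (7.500·3119.157271 − -315.436401·-94.804) / 1006.697248 = -6.467638
|P − Q| = √((-37.822315 − -1.291)² + (-6.467638 − 39.900)²) = 59.029610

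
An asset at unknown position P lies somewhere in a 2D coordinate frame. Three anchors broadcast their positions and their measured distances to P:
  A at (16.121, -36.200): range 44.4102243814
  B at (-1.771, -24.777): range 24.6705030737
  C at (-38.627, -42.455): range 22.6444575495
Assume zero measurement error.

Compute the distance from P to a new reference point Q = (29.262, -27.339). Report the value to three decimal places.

eq1: (x − 16.121)² + (y + 36.200)² = 44.4102243814²
eq2: (x + 1.771)² + (y + 24.777)² = 24.6705030737²
eq3: (x + 38.627)² + (y + 42.455)² = 22.6444575495²
eq1−eq3, eq1−eq2 (x²,y² cancel):
  -109.496·x − 12.510·y = 3183.642085
  -35.784·x + 22.846·y = 410.343837
det = -109.496·22.846 − -12.510·-35.784 = -2949.203456
x = (3183.642085·22.846 − -12.510·410.343837) / -2949.203456 = -26.402685
y = (-109.496·410.343837 − 3183.642085·-35.784) / -2949.203456 = -23.393584
|P − Q| = √((-26.402685 − 29.262)² + (-23.393584 − -27.339)²) = 55.804331

55.804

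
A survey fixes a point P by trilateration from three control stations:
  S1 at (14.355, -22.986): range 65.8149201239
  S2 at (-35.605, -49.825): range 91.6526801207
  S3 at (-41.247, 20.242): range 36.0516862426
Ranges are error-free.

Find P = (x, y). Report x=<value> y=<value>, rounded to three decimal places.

x=-9.969 y=38.169

eq1: (x − 14.355)² + (y + 22.986)² = 65.8149201239²
eq2: (x + 35.605)² + (y + 49.825)² = 91.6526801207²
eq3: (x + 41.247)² + (y − 20.242)² = 36.0516862426²
eq2−eq3, eq2−eq1 (x²,y² cancel):
  -11.284·x + 140.134·y = 5461.296615
  99.920·x + 53.678·y = 1052.785633
det = -11.284·53.678 − 140.134·99.920 = -14607.891832
x = (5461.296615·53.678 − 140.134·1052.785633) / -14607.891832 = -9.968613
y = (-11.284·1052.785633 − 5461.296615·99.920) / -14607.891832 = 38.169258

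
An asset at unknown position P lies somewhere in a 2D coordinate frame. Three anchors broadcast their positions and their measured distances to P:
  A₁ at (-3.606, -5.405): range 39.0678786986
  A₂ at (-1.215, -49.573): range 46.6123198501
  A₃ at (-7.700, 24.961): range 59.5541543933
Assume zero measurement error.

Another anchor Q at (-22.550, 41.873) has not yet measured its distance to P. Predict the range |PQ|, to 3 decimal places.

eq1: (x + 3.606)² + (y + 5.405)² = 39.0678786986²
eq2: (x + 1.215)² + (y + 49.573)² = 46.6123198501²
eq3: (x + 7.700)² + (y − 24.961)² = 59.5541543933²
eq2−eq3, eq2−eq1 (x²,y² cancel):
  -12.970·x + 149.068·y = -3150.605977
  -4.782·x + 88.336·y = -1770.332077
det = -12.970·88.336 − 149.068·-4.782 = -432.874744
x = (-3150.605977·88.336 − 149.068·-1770.332077) / -432.874744 = 33.293852
y = (-12.970·-1770.332077 − -3150.605977·-4.782) / -432.874744 = -18.238554
|P − Q| = √((33.293852 − -22.550)² + (-18.238554 − 41.873)²) = 82.048368

82.048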